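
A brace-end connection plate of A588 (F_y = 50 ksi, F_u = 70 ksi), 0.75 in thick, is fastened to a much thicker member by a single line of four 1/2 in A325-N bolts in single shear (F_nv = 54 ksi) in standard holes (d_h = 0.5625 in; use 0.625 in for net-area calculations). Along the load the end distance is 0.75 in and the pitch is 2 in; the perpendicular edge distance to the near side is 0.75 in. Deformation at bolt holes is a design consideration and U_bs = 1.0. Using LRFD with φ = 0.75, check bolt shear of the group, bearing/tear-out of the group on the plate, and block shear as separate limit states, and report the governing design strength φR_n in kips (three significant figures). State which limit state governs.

31.8 kips (bolt shear governs)

Bolt shear: A_b = π·0.5²/4 = 0.1963 in²; R_n = 54 × 0.1963 × 4 × 1 = 42.41 kips → 0.75 × 42.41 = 31.8 kips.
Bearing: edge l_c = 0.4688, r_n = 29.53 kips; interior l_c = 1.438, r_n = 63 kips; R_n = 29.53 + 3·63 = 218.5 kips → 164 kips.
Block shear: A_gv = 5.062, A_nv = 3.422, A_nt = 0.3281 in²; R_n = min(0.6F_uA_nv, 0.6F_yA_gv) + U_bs·F_u·A_nt = 166.7 kips → 125 kips.
Bolt shear governs: 31.8 kips.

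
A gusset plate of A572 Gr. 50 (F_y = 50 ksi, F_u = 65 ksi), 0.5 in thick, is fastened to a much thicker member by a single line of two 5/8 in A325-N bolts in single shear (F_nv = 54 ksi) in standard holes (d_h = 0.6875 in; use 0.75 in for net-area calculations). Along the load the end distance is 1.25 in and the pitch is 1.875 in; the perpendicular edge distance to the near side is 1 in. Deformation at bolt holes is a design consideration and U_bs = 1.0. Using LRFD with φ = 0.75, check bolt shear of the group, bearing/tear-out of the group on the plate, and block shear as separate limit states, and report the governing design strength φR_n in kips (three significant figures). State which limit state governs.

24.9 kips (bolt shear governs)

Bolt shear: A_b = π·0.625²/4 = 0.3068 in²; R_n = 54 × 0.3068 × 2 × 1 = 33.13 kips → 0.75 × 33.13 = 24.9 kips.
Bearing: edge l_c = 0.9062, r_n = 35.34 kips; interior l_c = 1.188, r_n = 46.31 kips; R_n = 35.34 + 1·46.31 = 81.66 kips → 61.2 kips.
Block shear: A_gv = 1.562, A_nv = 1, A_nt = 0.3125 in²; R_n = min(0.6F_uA_nv, 0.6F_yA_gv) + U_bs·F_u·A_nt = 59.31 kips → 44.5 kips.
Bolt shear governs: 24.9 kips.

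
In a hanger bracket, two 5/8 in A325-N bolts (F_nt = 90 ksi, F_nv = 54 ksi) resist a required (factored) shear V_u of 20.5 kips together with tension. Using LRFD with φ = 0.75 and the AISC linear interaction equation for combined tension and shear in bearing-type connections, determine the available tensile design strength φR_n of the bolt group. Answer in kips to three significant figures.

A_b = π·0.625²/4 = 0.3068 in²; f_rv = 20.5 / (2 × 0.3068) = 33.41 ksi.
F'_nt = 1.3 F_nt − (F_nt / φF_nv) f_rv = 1.3·90 − (90/(0.75·54))·33.41 = 42.76 ksi, capped at F_nt → F'_nt = 42.76 ksi.
R_n = F'_nt · A_b · n = 42.76 × 0.3068 × 2 = 26.23 kips.
Design strength φR_n = 0.75 × 26.23 = 19.7 kips.

19.7 kips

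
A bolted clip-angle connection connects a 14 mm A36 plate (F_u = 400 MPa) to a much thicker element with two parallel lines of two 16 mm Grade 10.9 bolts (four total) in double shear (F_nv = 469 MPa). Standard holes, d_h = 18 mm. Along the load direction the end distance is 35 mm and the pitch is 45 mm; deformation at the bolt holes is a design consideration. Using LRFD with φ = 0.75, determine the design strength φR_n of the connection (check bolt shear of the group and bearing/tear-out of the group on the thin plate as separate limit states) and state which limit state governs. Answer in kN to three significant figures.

534 kN (bearing governs)

Bolt shear: A_b = π·16²/4 = 201.1 mm²; R_n = 469 × 201.1 × 4 × 2 / 1000 = 754.4 kN → 0.75 × 754.4 = 566 kN.
Bearing (1.2 l_c t F_u ≤ 2.4 d t F_u): upper limit = 2.4·16·14·400 / 1000 = 215 kN.
  Edge l_c = 35 − 18/2 = 26 → r_n = 174.7 kN; interior l_c = 45 − 18 = 27 → r_n = 181.4 kN.
  R_n,bearing = 2·174.7 + 2·181.4 = 712.3 kN → 0.75 × 712.3 = 534 kN.
Bearing governs: 534 kN.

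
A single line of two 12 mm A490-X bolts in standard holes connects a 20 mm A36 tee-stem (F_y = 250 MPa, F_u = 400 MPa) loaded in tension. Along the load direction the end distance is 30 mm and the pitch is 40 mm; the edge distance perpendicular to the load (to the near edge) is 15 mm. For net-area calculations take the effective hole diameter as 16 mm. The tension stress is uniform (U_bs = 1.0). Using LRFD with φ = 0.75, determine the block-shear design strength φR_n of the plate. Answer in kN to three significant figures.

200 kN

Shear plane L_v = 30 + 1·40 = 70 mm; A_gv = 70 × 20 = 1400 mm².
A_nv = (70 − 1.5·16) × 20 = 920 mm².
A_nt = (15 − 0.5·16) × 20 = 140 mm².
0.6 F_u A_nv = 220.8 kN; 0.6 F_y A_gv = 210 kN → shear yielding governs the shear term.
R_n = 210 + 1.0 × 400 × 140 / 1000 = 266 kN.
Design strength φR_n = 0.75 × 266 = 200 kN.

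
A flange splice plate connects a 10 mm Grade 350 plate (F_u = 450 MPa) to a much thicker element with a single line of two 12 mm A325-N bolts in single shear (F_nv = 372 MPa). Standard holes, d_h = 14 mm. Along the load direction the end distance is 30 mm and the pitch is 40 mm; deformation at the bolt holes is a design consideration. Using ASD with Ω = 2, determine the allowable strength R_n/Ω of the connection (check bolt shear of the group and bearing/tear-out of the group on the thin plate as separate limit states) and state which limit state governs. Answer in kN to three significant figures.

42.1 kN (bolt shear governs)

Bolt shear: A_b = π·12²/4 = 113.1 mm²; R_n = 372 × 113.1 × 2 × 1 / 1000 = 84.14 kN → 84.14 / 2 = 42.1 kN.
Bearing (1.2 l_c t F_u ≤ 2.4 d t F_u): upper limit = 2.4·12·10·450 / 1000 = 129.6 kN.
  Edge l_c = 30 − 14/2 = 23 → r_n = 124.2 kN; interior l_c = 40 − 14 = 26 → r_n = 129.6 kN.
  R_n,bearing = 1·124.2 + 1·129.6 = 253.8 kN → 253.8 / 2 = 127 kN.
Bolt shear governs: 42.1 kN.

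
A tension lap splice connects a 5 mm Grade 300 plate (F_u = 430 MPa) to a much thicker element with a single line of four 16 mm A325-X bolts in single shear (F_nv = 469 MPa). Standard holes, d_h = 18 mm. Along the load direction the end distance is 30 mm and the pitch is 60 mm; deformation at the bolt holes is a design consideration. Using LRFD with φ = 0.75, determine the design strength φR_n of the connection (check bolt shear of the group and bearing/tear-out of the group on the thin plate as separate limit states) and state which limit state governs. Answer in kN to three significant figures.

Bolt shear: A_b = π·16²/4 = 201.1 mm²; R_n = 469 × 201.1 × 4 × 1 / 1000 = 377.2 kN → 0.75 × 377.2 = 283 kN.
Bearing (1.2 l_c t F_u ≤ 2.4 d t F_u): upper limit = 2.4·16·5·430 / 1000 = 82.56 kN.
  Edge l_c = 30 − 18/2 = 21 → r_n = 54.18 kN; interior l_c = 60 − 18 = 42 → r_n = 82.56 kN.
  R_n,bearing = 1·54.18 + 3·82.56 = 301.9 kN → 0.75 × 301.9 = 226 kN.
Bearing governs: 226 kN.

226 kN (bearing governs)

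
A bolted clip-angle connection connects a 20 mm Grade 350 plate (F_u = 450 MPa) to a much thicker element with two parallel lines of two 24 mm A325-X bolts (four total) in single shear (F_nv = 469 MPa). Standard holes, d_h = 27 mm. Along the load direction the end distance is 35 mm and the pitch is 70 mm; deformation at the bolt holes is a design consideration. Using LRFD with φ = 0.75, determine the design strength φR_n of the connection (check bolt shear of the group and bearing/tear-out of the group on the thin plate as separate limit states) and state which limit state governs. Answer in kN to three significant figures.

Bolt shear: A_b = π·24²/4 = 452.4 mm²; R_n = 469 × 452.4 × 4 × 1 / 1000 = 848.7 kN → 0.75 × 848.7 = 637 kN.
Bearing (1.2 l_c t F_u ≤ 2.4 d t F_u): upper limit = 2.4·24·20·450 / 1000 = 518.4 kN.
  Edge l_c = 35 − 27/2 = 21.5 → r_n = 232.2 kN; interior l_c = 70 − 27 = 43 → r_n = 464.4 kN.
  R_n,bearing = 2·232.2 + 2·464.4 = 1393 kN → 0.75 × 1393 = 1040 kN.
Bolt shear governs: 637 kN.

637 kN (bolt shear governs)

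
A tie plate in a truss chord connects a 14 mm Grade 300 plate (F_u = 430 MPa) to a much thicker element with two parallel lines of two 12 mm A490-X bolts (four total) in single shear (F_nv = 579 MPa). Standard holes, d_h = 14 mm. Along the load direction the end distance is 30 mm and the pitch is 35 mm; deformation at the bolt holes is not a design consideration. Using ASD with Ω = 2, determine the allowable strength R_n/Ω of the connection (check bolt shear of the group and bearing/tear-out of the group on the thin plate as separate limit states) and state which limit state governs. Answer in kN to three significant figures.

131 kN (bolt shear governs)

Bolt shear: A_b = π·12²/4 = 113.1 mm²; R_n = 579 × 113.1 × 4 × 1 / 1000 = 261.9 kN → 261.9 / 2 = 131 kN.
Bearing (1.5 l_c t F_u ≤ 3.0 d t F_u): upper limit = 3.0·12·14·430 / 1000 = 216.7 kN.
  Edge l_c = 30 − 14/2 = 23 → r_n = 207.7 kN; interior l_c = 35 − 14 = 21 → r_n = 189.6 kN.
  R_n,bearing = 2·207.7 + 2·189.6 = 794.6 kN → 794.6 / 2 = 397 kN.
Bolt shear governs: 131 kN.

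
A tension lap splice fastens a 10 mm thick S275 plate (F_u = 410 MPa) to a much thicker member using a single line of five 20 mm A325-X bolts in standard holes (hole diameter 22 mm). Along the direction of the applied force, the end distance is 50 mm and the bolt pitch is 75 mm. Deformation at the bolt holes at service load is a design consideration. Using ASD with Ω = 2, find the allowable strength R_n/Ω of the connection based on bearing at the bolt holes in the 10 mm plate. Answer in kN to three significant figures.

Per bolt r_n = 1.2 l_c t F_u ≤ 2.4 d t F_u; upper limit = 2.4 × 20 × 10 × 410 / 1000 = 196.8 kN.
Edge bolt: l_c = 50 − 22/2 = 39 mm → 1.2 × 39 × 10 × 410 / 1000 = 191.9 → r_n = 191.9 kN.
Interior bolts: l_c = 75 − 22 = 53 mm → 1.2 × 53 × 10 × 410 / 1000 = 260.8 → r_n = 196.8 kN.
R_n = 1 × 191.9 + 4 × 196.8 = 979.1 kN.
Allowable strength R_n/Ω = 979.1 / 2 = 490 kN.

490 kN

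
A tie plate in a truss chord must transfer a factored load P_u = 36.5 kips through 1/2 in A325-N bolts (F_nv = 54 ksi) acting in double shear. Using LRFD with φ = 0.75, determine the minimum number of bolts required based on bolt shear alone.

A_b = π·0.5²/4 = 0.1963 in².
Per-bolt design strength φR_n = 0.75 × 54 × 0.1963 × 2 = 15.9 kips.
n ≥ 36.5 / 15.9 = 2.295 → use 3 bolts.

3 bolts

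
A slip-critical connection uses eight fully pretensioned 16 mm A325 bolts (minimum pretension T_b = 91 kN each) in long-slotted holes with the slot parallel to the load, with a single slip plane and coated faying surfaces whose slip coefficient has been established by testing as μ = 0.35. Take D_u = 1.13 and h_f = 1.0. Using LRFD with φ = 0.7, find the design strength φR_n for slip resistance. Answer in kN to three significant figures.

202 kN

R_n = μ · D_u · h_f · T_b · n_s · n_b = 0.35 × 1.13 × 1.0 × 91 × 1 × 8 = 287.9 kN.
Design strength φR_n = 0.7 × 287.9 = 202 kN.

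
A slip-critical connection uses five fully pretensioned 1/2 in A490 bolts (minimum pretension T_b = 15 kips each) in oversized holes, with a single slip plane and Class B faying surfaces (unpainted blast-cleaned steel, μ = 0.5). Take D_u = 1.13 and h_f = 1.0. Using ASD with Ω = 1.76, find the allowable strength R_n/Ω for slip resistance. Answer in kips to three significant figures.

24.1 kips

R_n = μ · D_u · h_f · T_b · n_s · n_b = 0.5 × 1.13 × 1.0 × 15 × 1 × 5 = 42.38 kips.
Allowable strength R_n/Ω = 42.38 / 1.76 = 24.1 kips.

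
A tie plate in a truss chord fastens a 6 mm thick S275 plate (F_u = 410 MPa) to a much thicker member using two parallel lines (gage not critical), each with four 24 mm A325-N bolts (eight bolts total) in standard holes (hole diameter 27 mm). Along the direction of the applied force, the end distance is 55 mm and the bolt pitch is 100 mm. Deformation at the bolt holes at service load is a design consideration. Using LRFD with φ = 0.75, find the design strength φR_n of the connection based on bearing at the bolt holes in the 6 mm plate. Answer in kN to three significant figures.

821 kN

Per bolt r_n = 1.2 l_c t F_u ≤ 2.4 d t F_u; upper limit = 2.4 × 24 × 6 × 410 / 1000 = 141.7 kN.
Edge bolt: l_c = 55 − 27/2 = 41.5 mm → 1.2 × 41.5 × 6 × 410 / 1000 = 122.5 → r_n = 122.5 kN.
Interior bolts: l_c = 100 − 27 = 73 mm → 1.2 × 73 × 6 × 410 / 1000 = 215.5 → r_n = 141.7 kN.
R_n = 2 × 122.5 + 6 × 141.7 = 1095 kN.
Design strength φR_n = 0.75 × 1095 = 821 kN.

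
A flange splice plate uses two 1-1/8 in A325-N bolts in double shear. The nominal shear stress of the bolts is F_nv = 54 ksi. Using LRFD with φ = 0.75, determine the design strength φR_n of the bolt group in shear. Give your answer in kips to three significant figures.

A_b = π × 1.125² / 4 = 0.994 in².
R_n = F_nv · A_b · n · n_s = 54 × 0.994 × 2 × 2 = 214.7 kips.
Design strength φR_n = 0.75 × 214.7 = 161 kips.

161 kips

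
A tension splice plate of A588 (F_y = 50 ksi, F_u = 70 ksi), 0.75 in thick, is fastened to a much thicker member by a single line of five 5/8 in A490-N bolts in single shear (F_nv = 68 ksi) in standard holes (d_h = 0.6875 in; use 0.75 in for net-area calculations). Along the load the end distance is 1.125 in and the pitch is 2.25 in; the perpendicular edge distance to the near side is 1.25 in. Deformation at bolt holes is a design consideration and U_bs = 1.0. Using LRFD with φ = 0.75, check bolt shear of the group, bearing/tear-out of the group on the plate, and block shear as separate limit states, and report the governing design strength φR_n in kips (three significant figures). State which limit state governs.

Bolt shear: A_b = π·0.625²/4 = 0.3068 in²; R_n = 68 × 0.3068 × 5 × 1 = 104.3 kips → 0.75 × 104.3 = 78.2 kips.
Bearing: edge l_c = 0.7812, r_n = 49.22 kips; interior l_c = 1.562, r_n = 78.75 kips; R_n = 49.22 + 4·78.75 = 364.2 kips → 273 kips.
Block shear: A_gv = 7.594, A_nv = 5.062, A_nt = 0.6562 in²; R_n = min(0.6F_uA_nv, 0.6F_yA_gv) + U_bs·F_u·A_nt = 258.6 kips → 194 kips.
Bolt shear governs: 78.2 kips.

78.2 kips (bolt shear governs)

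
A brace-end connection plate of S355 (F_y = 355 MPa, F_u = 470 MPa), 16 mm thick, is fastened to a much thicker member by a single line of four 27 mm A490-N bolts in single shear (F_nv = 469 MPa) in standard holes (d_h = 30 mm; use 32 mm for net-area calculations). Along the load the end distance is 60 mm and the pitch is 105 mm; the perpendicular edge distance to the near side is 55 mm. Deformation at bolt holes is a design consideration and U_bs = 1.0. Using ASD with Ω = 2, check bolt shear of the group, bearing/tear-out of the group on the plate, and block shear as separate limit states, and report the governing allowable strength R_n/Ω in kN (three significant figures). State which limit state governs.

Bolt shear: A_b = π·27²/4 = 572.6 mm²; R_n = 469 × 572.6 × 4 × 1 / 1000 = 1074 kN → 1074 / 2 = 537 kN.
Bearing: edge l_c = 45, r_n = 406.1 kN; interior l_c = 75, r_n = 487.3 kN; R_n = 406.1 + 3·487.3 = 1868 kN → 934 kN.
Block shear: A_gv = 6000, A_nv = 4208, A_nt = 624 mm²; R_n = min(0.6F_uA_nv, 0.6F_yA_gv) + U_bs·F_u·A_nt = 1480 kN → 740 kN.
Bolt shear governs: 537 kN.

537 kN (bolt shear governs)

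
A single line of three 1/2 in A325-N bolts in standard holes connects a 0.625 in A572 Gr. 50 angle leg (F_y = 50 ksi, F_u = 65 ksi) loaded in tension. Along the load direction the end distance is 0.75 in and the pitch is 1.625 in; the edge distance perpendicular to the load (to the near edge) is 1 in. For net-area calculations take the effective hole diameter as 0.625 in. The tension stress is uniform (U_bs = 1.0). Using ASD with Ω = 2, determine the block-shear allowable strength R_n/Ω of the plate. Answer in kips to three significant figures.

Shear plane L_v = 0.75 + 2·1.625 = 4 in; A_gv = 4 × 0.625 = 2.5 in².
A_nv = (4 − 2.5·0.625) × 0.625 = 1.523 in².
A_nt = (1 − 0.5·0.625) × 0.625 = 0.4297 in².
0.6 F_u A_nv = 59.41 kips; 0.6 F_y A_gv = 75 kips → shear rupture governs the shear term.
R_n = 59.41 + 1.0 × 65 × 0.4297 = 87.34 kips.
Allowable strength R_n/Ω = 87.34 / 2 = 43.7 kips.

43.7 kips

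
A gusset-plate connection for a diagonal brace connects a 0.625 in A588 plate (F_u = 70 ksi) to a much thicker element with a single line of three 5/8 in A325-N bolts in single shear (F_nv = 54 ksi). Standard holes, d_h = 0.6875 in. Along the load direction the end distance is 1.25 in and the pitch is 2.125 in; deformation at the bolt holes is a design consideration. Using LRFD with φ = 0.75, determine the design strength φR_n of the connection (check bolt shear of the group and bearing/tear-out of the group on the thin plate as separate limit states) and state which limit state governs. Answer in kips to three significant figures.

Bolt shear: A_b = π·0.625²/4 = 0.3068 in²; R_n = 54 × 0.3068 × 3 × 1 = 49.7 kips → 0.75 × 49.7 = 37.3 kips.
Bearing (1.2 l_c t F_u ≤ 2.4 d t F_u): upper limit = 2.4·0.625·0.625·70 = 65.62 kips.
  Edge l_c = 1.25 − 0.6875/2 = 0.9062 → r_n = 47.58 kips; interior l_c = 2.125 − 0.6875 = 1.438 → r_n = 65.62 kips.
  R_n,bearing = 1·47.58 + 2·65.62 = 178.8 kips → 0.75 × 178.8 = 134 kips.
Bolt shear governs: 37.3 kips.

37.3 kips (bolt shear governs)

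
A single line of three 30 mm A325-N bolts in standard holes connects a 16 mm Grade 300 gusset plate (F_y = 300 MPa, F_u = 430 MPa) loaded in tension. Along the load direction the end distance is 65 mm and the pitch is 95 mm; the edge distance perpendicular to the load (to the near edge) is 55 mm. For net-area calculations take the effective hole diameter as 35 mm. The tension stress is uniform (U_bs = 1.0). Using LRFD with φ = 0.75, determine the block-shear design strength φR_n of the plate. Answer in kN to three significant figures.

712 kN

Shear plane L_v = 65 + 2·95 = 255 mm; A_gv = 255 × 16 = 4080 mm².
A_nv = (255 − 2.5·35) × 16 = 2680 mm².
A_nt = (55 − 0.5·35) × 16 = 600 mm².
0.6 F_u A_nv = 691.4 kN; 0.6 F_y A_gv = 734.4 kN → shear rupture governs the shear term.
R_n = 691.4 + 1.0 × 430 × 600 / 1000 = 949.4 kN.
Design strength φR_n = 0.75 × 949.4 = 712 kN.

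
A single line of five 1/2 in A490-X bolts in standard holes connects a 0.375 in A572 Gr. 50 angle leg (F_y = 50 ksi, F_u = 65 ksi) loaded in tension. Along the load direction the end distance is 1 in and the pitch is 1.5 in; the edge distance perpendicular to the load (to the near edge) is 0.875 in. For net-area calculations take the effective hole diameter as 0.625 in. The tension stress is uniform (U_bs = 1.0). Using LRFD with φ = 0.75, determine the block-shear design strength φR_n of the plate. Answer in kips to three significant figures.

56.2 kips

Shear plane L_v = 1 + 4·1.5 = 7 in; A_gv = 7 × 0.375 = 2.625 in².
A_nv = (7 − 4.5·0.625) × 0.375 = 1.57 in².
A_nt = (0.875 − 0.5·0.625) × 0.375 = 0.2109 in².
0.6 F_u A_nv = 61.24 kips; 0.6 F_y A_gv = 78.75 kips → shear rupture governs the shear term.
R_n = 61.24 + 1.0 × 65 × 0.2109 = 74.95 kips.
Design strength φR_n = 0.75 × 74.95 = 56.2 kips.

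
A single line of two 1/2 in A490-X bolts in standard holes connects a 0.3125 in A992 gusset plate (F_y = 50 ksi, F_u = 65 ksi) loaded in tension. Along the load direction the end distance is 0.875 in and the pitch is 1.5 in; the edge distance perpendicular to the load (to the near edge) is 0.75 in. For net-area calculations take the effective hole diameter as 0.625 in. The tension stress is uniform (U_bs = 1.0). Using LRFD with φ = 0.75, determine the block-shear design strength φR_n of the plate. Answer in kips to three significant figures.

19.8 kips

Shear plane L_v = 0.875 + 1·1.5 = 2.375 in; A_gv = 2.375 × 0.3125 = 0.7422 in².
A_nv = (2.375 − 1.5·0.625) × 0.3125 = 0.4492 in².
A_nt = (0.75 − 0.5·0.625) × 0.3125 = 0.1367 in².
0.6 F_u A_nv = 17.52 kips; 0.6 F_y A_gv = 22.27 kips → shear rupture governs the shear term.
R_n = 17.52 + 1.0 × 65 × 0.1367 = 26.41 kips.
Design strength φR_n = 0.75 × 26.41 = 19.8 kips.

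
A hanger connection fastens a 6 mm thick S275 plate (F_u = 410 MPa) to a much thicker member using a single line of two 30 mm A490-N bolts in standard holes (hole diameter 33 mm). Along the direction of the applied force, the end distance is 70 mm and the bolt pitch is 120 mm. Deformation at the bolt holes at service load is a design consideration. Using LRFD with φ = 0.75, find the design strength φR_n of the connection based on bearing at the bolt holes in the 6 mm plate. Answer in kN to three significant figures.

Per bolt r_n = 1.2 l_c t F_u ≤ 2.4 d t F_u; upper limit = 2.4 × 30 × 6 × 410 / 1000 = 177.1 kN.
Edge bolt: l_c = 70 − 33/2 = 53.5 mm → 1.2 × 53.5 × 6 × 410 / 1000 = 157.9 → r_n = 157.9 kN.
Interior bolts: l_c = 120 − 33 = 87 mm → 1.2 × 87 × 6 × 410 / 1000 = 256.8 → r_n = 177.1 kN.
R_n = 1 × 157.9 + 1 × 177.1 = 335.1 kN.
Design strength φR_n = 0.75 × 335.1 = 251 kN.

251 kN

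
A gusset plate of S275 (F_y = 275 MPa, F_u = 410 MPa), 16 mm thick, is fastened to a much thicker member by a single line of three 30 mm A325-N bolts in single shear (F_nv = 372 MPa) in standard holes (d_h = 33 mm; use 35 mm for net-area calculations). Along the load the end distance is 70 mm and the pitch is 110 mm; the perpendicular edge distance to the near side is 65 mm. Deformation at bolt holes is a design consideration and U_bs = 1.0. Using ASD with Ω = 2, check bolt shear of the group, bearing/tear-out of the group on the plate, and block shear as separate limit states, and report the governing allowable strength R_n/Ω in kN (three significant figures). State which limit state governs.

Bolt shear: A_b = π·30²/4 = 706.9 mm²; R_n = 372 × 706.9 × 3 × 1 / 1000 = 788.9 kN → 788.9 / 2 = 394 kN.
Bearing: edge l_c = 53.5, r_n = 421.2 kN; interior l_c = 77, r_n = 472.3 kN; R_n = 421.2 + 2·472.3 = 1366 kN → 683 kN.
Block shear: A_gv = 4640, A_nv = 3240, A_nt = 760 mm²; R_n = min(0.6F_uA_nv, 0.6F_yA_gv) + U_bs·F_u·A_nt = 1077 kN → 539 kN.
Bolt shear governs: 394 kN.

394 kN (bolt shear governs)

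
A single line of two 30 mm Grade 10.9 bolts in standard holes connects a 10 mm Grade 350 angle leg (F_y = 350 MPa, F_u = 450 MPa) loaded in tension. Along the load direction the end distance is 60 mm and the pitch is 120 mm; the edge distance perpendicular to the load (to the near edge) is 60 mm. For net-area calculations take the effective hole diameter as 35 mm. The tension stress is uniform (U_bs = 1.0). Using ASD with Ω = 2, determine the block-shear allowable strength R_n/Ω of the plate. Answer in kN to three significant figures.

268 kN

Shear plane L_v = 60 + 1·120 = 180 mm; A_gv = 180 × 10 = 1800 mm².
A_nv = (180 − 1.5·35) × 10 = 1275 mm².
A_nt = (60 − 0.5·35) × 10 = 425 mm².
0.6 F_u A_nv = 344.2 kN; 0.6 F_y A_gv = 378 kN → shear rupture governs the shear term.
R_n = 344.2 + 1.0 × 450 × 425 / 1000 = 535.5 kN.
Allowable strength R_n/Ω = 535.5 / 2 = 268 kN.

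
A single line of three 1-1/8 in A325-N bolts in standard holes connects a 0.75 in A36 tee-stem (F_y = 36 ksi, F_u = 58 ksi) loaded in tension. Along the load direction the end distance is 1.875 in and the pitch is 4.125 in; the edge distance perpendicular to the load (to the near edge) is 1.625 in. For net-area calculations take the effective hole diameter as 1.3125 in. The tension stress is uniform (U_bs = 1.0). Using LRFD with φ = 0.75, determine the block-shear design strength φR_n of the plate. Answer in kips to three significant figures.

Shear plane L_v = 1.875 + 2·4.125 = 10.12 in; A_gv = 10.12 × 0.75 = 7.594 in².
A_nv = (10.12 − 2.5·1.3125) × 0.75 = 5.133 in².
A_nt = (1.625 − 0.5·1.3125) × 0.75 = 0.7266 in².
0.6 F_u A_nv = 178.6 kips; 0.6 F_y A_gv = 164 kips → shear yielding governs the shear term.
R_n = 164 + 1.0 × 58 × 0.7266 = 206.2 kips.
Design strength φR_n = 0.75 × 206.2 = 155 kips.

155 kips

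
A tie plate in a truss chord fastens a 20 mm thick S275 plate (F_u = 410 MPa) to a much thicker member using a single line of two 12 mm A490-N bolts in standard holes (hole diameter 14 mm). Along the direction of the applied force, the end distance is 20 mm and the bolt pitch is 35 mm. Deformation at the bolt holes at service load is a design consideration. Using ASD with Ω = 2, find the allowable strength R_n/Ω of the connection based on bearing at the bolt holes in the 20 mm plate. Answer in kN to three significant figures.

167 kN

Per bolt r_n = 1.2 l_c t F_u ≤ 2.4 d t F_u; upper limit = 2.4 × 12 × 20 × 410 / 1000 = 236.2 kN.
Edge bolt: l_c = 20 − 14/2 = 13 mm → 1.2 × 13 × 20 × 410 / 1000 = 127.9 → r_n = 127.9 kN.
Interior bolts: l_c = 35 − 14 = 21 mm → 1.2 × 21 × 20 × 410 / 1000 = 206.6 → r_n = 206.6 kN.
R_n = 1 × 127.9 + 1 × 206.6 = 334.6 kN.
Allowable strength R_n/Ω = 334.6 / 2 = 167 kN.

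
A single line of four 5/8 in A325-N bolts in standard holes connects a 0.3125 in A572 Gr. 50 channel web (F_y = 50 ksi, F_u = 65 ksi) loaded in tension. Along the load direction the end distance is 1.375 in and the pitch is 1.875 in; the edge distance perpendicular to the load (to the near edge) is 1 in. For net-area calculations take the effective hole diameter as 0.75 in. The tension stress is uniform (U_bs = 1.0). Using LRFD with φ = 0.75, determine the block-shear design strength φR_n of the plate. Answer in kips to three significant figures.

Shear plane L_v = 1.375 + 3·1.875 = 7 in; A_gv = 7 × 0.3125 = 2.188 in².
A_nv = (7 − 3.5·0.75) × 0.3125 = 1.367 in².
A_nt = (1 − 0.5·0.75) × 0.3125 = 0.1953 in².
0.6 F_u A_nv = 53.32 kips; 0.6 F_y A_gv = 65.62 kips → shear rupture governs the shear term.
R_n = 53.32 + 1.0 × 65 × 0.1953 = 66.02 kips.
Design strength φR_n = 0.75 × 66.02 = 49.5 kips.

49.5 kips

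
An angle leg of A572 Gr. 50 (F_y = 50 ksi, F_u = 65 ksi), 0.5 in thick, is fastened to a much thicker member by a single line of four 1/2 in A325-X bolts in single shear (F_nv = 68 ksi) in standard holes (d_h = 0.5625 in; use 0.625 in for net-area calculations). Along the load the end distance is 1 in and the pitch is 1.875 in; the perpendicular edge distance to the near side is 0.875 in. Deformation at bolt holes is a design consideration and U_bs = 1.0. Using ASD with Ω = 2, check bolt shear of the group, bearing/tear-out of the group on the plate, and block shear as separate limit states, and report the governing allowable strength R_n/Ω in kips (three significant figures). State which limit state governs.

Bolt shear: A_b = π·0.5²/4 = 0.1963 in²; R_n = 68 × 0.1963 × 4 × 1 = 53.41 kips → 53.41 / 2 = 26.7 kips.
Bearing: edge l_c = 0.7188, r_n = 28.03 kips; interior l_c = 1.312, r_n = 39 kips; R_n = 28.03 + 3·39 = 145 kips → 72.5 kips.
Block shear: A_gv = 3.312, A_nv = 2.219, A_nt = 0.2812 in²; R_n = min(0.6F_uA_nv, 0.6F_yA_gv) + U_bs·F_u·A_nt = 104.8 kips → 52.4 kips.
Bolt shear governs: 26.7 kips.

26.7 kips (bolt shear governs)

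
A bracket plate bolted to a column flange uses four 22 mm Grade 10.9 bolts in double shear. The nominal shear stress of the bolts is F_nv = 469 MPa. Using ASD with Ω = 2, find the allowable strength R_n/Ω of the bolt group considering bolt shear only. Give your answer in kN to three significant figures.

A_b = π × 22² / 4 = 380.1 mm².
R_n = F_nv · A_b · n · n_s = 469 × 380.1 × 4 × 2 / 1000 = 1426 kN.
Allowable strength R_n/Ω = 1426 / 2 = 713 kN.

713 kN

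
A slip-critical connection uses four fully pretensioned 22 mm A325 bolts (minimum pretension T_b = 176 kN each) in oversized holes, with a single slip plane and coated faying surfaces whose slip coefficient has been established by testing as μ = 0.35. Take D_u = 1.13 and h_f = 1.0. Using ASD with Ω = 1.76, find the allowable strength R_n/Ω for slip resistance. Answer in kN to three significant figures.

158 kN

R_n = μ · D_u · h_f · T_b · n_s · n_b = 0.35 × 1.13 × 1.0 × 176 × 1 × 4 = 278.4 kN.
Allowable strength R_n/Ω = 278.4 / 1.76 = 158 kN.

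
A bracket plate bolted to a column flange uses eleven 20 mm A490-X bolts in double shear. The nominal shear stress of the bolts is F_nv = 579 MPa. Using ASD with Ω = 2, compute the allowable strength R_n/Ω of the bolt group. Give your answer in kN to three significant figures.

2000 kN

A_b = π × 20² / 4 = 314.2 mm².
R_n = F_nv · A_b · n · n_s = 579 × 314.2 × 11 × 2 / 1000 = 4002 kN.
Allowable strength R_n/Ω = 4002 / 2 = 2000 kN.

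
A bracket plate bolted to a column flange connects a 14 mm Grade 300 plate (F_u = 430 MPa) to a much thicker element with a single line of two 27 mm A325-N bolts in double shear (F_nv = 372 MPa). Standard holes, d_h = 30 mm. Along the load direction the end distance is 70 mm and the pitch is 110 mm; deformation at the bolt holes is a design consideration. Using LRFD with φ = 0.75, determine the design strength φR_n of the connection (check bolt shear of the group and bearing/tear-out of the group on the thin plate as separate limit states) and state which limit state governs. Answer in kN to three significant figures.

585 kN (bearing governs)

Bolt shear: A_b = π·27²/4 = 572.6 mm²; R_n = 372 × 572.6 × 2 × 2 / 1000 = 852 kN → 0.75 × 852 = 639 kN.
Bearing (1.2 l_c t F_u ≤ 2.4 d t F_u): upper limit = 2.4·27·14·430 / 1000 = 390.1 kN.
  Edge l_c = 70 − 30/2 = 55 → r_n = 390.1 kN; interior l_c = 110 − 30 = 80 → r_n = 390.1 kN.
  R_n,bearing = 1·390.1 + 1·390.1 = 780.2 kN → 0.75 × 780.2 = 585 kN.
Bearing governs: 585 kN.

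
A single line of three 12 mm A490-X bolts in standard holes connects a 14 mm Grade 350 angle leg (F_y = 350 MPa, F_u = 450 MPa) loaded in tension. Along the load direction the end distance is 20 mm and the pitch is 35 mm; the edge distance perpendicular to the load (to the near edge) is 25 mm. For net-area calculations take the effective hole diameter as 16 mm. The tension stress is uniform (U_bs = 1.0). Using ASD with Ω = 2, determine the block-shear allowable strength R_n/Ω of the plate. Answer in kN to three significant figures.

148 kN

Shear plane L_v = 20 + 2·35 = 90 mm; A_gv = 90 × 14 = 1260 mm².
A_nv = (90 − 2.5·16) × 14 = 700 mm².
A_nt = (25 − 0.5·16) × 14 = 238 mm².
0.6 F_u A_nv = 189 kN; 0.6 F_y A_gv = 264.6 kN → shear rupture governs the shear term.
R_n = 189 + 1.0 × 450 × 238 / 1000 = 296.1 kN.
Allowable strength R_n/Ω = 296.1 / 2 = 148 kN.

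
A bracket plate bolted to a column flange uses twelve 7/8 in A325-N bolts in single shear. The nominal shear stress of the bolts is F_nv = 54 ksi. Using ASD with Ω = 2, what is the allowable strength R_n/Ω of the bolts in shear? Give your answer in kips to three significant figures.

A_b = π × 0.875² / 4 = 0.6013 in².
R_n = F_nv · A_b · n · n_s = 54 × 0.6013 × 12 × 1 = 389.7 kips.
Allowable strength R_n/Ω = 389.7 / 2 = 195 kips.

195 kips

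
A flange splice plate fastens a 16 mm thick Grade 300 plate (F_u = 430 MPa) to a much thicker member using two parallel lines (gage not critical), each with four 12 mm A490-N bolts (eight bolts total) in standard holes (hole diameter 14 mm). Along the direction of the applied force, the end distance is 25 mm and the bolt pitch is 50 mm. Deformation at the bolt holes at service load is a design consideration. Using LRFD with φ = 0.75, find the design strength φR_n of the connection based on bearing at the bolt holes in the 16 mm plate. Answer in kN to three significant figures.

Per bolt r_n = 1.2 l_c t F_u ≤ 2.4 d t F_u; upper limit = 2.4 × 12 × 16 × 430 / 1000 = 198.1 kN.
Edge bolt: l_c = 25 − 14/2 = 18 mm → 1.2 × 18 × 16 × 430 / 1000 = 148.6 → r_n = 148.6 kN.
Interior bolts: l_c = 50 − 14 = 36 mm → 1.2 × 36 × 16 × 430 / 1000 = 297.2 → r_n = 198.1 kN.
R_n = 2 × 148.6 + 6 × 198.1 = 1486 kN.
Design strength φR_n = 0.75 × 1486 = 1110 kN.

1110 kN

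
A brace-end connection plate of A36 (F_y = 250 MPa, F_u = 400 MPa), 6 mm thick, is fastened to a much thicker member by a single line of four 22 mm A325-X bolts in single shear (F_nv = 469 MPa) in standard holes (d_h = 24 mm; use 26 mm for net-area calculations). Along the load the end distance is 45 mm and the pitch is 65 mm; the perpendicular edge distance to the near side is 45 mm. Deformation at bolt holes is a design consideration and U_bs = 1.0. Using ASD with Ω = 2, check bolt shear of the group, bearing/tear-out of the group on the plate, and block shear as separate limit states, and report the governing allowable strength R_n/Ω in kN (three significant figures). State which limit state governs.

146 kN (block shear governs)

Bolt shear: A_b = π·22²/4 = 380.1 mm²; R_n = 469 × 380.1 × 4 × 1 / 1000 = 713.1 kN → 713.1 / 2 = 357 kN.
Bearing: edge l_c = 33, r_n = 95.04 kN; interior l_c = 41, r_n = 118.1 kN; R_n = 95.04 + 3·118.1 = 449.3 kN → 225 kN.
Block shear: A_gv = 1440, A_nv = 894, A_nt = 192 mm²; R_n = min(0.6F_uA_nv, 0.6F_yA_gv) + U_bs·F_u·A_nt = 291.4 kN → 146 kN.
Block shear governs: 146 kN.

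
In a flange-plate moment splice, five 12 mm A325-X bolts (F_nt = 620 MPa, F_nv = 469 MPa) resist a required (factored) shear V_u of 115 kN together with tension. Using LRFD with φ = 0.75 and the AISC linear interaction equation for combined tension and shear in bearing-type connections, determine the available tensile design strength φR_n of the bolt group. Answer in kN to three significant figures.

190 kN

A_b = π·12²/4 = 113.1 mm²; f_rv = 115 × 1000 / (5 × 113.1) = 203.4 MPa.
F'_nt = 1.3 F_nt − (F_nt / φF_nv) f_rv = 1.3·620 − (620/(0.75·469))·203.4 = 447.5 MPa, capped at F_nt → F'_nt = 447.5 MPa.
R_n = F'_nt · A_b · n = 447.5 × 113.1 × 5 / 1000 = 253.1 kN.
Design strength φR_n = 0.75 × 253.1 = 190 kN.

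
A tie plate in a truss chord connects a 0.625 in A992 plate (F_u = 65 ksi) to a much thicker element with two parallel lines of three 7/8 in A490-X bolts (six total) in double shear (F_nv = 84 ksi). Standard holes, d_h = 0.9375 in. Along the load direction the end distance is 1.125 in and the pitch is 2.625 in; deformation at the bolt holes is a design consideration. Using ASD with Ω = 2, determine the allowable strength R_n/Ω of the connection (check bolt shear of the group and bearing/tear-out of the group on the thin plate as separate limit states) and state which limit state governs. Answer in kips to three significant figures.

Bolt shear: A_b = π·0.875²/4 = 0.6013 in²; R_n = 84 × 0.6013 × 6 × 2 = 606.1 kips → 606.1 / 2 = 303 kips.
Bearing (1.2 l_c t F_u ≤ 2.4 d t F_u): upper limit = 2.4·0.875·0.625·65 = 85.31 kips.
  Edge l_c = 1.125 − 0.9375/2 = 0.6562 → r_n = 31.99 kips; interior l_c = 2.625 − 0.9375 = 1.688 → r_n = 82.27 kips.
  R_n,bearing = 2·31.99 + 4·82.27 = 393 kips → 393 / 2 = 197 kips.
Bearing governs: 197 kips.

197 kips (bearing governs)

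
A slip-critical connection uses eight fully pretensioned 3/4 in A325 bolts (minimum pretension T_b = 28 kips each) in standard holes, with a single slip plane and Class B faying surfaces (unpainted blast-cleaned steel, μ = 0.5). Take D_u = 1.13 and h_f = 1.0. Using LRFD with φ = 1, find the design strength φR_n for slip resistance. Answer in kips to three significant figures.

R_n = μ · D_u · h_f · T_b · n_s · n_b = 0.5 × 1.13 × 1.0 × 28 × 1 × 8 = 126.6 kips.
Design strength φR_n = 1 × 126.6 = 127 kips.

127 kips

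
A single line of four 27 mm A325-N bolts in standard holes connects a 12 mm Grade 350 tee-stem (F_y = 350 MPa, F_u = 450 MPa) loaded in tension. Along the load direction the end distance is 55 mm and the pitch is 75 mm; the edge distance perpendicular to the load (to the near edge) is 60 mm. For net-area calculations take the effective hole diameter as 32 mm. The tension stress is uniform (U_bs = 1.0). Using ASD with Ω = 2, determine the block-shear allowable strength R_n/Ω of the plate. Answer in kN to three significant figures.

391 kN

Shear plane L_v = 55 + 3·75 = 280 mm; A_gv = 280 × 12 = 3360 mm².
A_nv = (280 − 3.5·32) × 12 = 2016 mm².
A_nt = (60 − 0.5·32) × 12 = 528 mm².
0.6 F_u A_nv = 544.3 kN; 0.6 F_y A_gv = 705.6 kN → shear rupture governs the shear term.
R_n = 544.3 + 1.0 × 450 × 528 / 1000 = 781.9 kN.
Allowable strength R_n/Ω = 781.9 / 2 = 391 kN.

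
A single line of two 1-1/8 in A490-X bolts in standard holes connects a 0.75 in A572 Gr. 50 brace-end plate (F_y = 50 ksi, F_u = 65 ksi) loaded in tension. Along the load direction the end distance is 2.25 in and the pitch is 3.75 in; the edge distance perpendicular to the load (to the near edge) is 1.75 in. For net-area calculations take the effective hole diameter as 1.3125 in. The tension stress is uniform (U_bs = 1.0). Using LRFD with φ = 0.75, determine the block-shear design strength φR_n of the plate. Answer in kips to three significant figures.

Shear plane L_v = 2.25 + 1·3.75 = 6 in; A_gv = 6 × 0.75 = 4.5 in².
A_nv = (6 − 1.5·1.3125) × 0.75 = 3.023 in².
A_nt = (1.75 − 0.5·1.3125) × 0.75 = 0.8203 in².
0.6 F_u A_nv = 117.9 kips; 0.6 F_y A_gv = 135 kips → shear rupture governs the shear term.
R_n = 117.9 + 1.0 × 65 × 0.8203 = 171.2 kips.
Design strength φR_n = 0.75 × 171.2 = 128 kips.

128 kips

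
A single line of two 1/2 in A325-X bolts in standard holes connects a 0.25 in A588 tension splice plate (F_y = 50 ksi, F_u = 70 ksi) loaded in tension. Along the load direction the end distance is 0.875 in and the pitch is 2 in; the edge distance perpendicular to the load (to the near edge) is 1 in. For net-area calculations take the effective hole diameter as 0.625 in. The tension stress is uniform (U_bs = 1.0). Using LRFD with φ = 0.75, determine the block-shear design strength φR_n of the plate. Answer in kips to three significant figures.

Shear plane L_v = 0.875 + 1·2 = 2.875 in; A_gv = 2.875 × 0.25 = 0.7188 in².
A_nv = (2.875 − 1.5·0.625) × 0.25 = 0.4844 in².
A_nt = (1 − 0.5·0.625) × 0.25 = 0.1719 in².
0.6 F_u A_nv = 20.34 kips; 0.6 F_y A_gv = 21.56 kips → shear rupture governs the shear term.
R_n = 20.34 + 1.0 × 70 × 0.1719 = 32.38 kips.
Design strength φR_n = 0.75 × 32.38 = 24.3 kips.

24.3 kips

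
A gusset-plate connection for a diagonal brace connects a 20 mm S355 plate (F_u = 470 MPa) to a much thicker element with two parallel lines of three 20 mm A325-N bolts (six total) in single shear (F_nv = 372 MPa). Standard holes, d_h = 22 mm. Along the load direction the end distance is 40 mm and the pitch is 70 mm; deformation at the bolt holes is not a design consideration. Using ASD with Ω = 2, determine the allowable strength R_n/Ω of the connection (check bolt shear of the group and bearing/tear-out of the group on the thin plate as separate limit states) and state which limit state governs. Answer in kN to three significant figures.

Bolt shear: A_b = π·20²/4 = 314.2 mm²; R_n = 372 × 314.2 × 6 × 1 / 1000 = 701.2 kN → 701.2 / 2 = 351 kN.
Bearing (1.5 l_c t F_u ≤ 3.0 d t F_u): upper limit = 3.0·20·20·470 / 1000 = 564 kN.
  Edge l_c = 40 − 22/2 = 29 → r_n = 408.9 kN; interior l_c = 70 − 22 = 48 → r_n = 564 kN.
  R_n,bearing = 2·408.9 + 4·564 = 3074 kN → 3074 / 2 = 1540 kN.
Bolt shear governs: 351 kN.

351 kN (bolt shear governs)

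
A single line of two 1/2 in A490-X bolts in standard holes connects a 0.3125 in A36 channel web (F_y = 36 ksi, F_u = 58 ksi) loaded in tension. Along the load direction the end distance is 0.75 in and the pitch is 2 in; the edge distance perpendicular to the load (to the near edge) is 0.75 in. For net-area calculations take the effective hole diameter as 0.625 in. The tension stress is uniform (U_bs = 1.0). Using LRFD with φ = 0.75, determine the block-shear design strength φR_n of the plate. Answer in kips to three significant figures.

Shear plane L_v = 0.75 + 1·2 = 2.75 in; A_gv = 2.75 × 0.3125 = 0.8594 in².
A_nv = (2.75 − 1.5·0.625) × 0.3125 = 0.5664 in².
A_nt = (0.75 − 0.5·0.625) × 0.3125 = 0.1367 in².
0.6 F_u A_nv = 19.71 kips; 0.6 F_y A_gv = 18.56 kips → shear yielding governs the shear term.
R_n = 18.56 + 1.0 × 58 × 0.1367 = 26.49 kips.
Design strength φR_n = 0.75 × 26.49 = 19.9 kips.

19.9 kips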